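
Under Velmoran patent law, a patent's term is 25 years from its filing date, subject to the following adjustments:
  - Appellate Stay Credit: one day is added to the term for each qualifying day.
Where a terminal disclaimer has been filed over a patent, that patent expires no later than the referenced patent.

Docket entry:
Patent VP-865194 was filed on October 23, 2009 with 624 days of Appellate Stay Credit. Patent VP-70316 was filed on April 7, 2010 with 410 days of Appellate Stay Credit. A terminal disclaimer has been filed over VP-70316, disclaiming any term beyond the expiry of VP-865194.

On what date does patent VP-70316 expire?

2036-05-21

Natural term of VP-70316:
  Base: filing + 25 years → 7 April 2035.
  Appellate Stay Credit: +410 days → 21 May 2036.
Expiry of referenced patent VP-865194:
  Base: filing + 25 years → 23 October 2034.
  Appellate Stay Credit: +624 days → 8 July 2036.
Terminal disclaimer: VP-70316 expires on the earlier of 21 May 2036 and 8 July 2036.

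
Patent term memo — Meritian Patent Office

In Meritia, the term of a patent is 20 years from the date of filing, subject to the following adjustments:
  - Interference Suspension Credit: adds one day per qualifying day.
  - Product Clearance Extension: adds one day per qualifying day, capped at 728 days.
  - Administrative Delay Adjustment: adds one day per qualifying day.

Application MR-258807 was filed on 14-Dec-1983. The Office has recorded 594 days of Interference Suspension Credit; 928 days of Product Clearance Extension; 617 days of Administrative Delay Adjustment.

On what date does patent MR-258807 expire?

Base term: filing date + 20 years → 14 December 2003.
Interference Suspension Credit: +594 days → 30 July 2005.
Product Clearance Extension: 928 days claimed exceeds the 728-day cap, so +728 days → 28 July 2007.
Administrative Delay Adjustment: +617 days → 5 April 2009.

2009-04-05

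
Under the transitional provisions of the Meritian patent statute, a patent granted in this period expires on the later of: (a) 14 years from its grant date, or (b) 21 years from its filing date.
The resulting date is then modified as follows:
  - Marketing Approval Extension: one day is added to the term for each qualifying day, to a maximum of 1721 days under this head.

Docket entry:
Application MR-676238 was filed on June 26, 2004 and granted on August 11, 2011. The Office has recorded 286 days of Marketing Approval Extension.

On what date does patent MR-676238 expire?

(a) grant + 14 years → 11 August 2025.
(b) filing + 21 years → 26 June 2025.
Later of the two: 11 August 2025.
Marketing Approval Extension: 286 days (within the 1721-day cap) → +286 days → 24 May 2026.

May 24, 2026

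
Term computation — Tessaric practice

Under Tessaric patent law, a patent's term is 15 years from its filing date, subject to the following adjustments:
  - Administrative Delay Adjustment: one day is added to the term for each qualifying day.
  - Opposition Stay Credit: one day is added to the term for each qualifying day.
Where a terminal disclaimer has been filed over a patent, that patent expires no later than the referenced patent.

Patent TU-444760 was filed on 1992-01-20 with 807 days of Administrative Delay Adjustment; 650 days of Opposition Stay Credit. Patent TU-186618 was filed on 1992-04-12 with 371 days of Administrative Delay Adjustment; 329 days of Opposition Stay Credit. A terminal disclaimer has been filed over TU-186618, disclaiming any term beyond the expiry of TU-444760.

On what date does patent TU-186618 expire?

Natural term of TU-186618:
  Base: filing + 15 years → 12 April 2007.
  Administrative Delay Adjustment: +371 days → 17 April 2008.
  Opposition Stay Credit: +329 days → 12 March 2009.
Expiry of referenced patent TU-444760:
  Base: filing + 15 years → 20 January 2007.
  Administrative Delay Adjustment: +807 days → 6 April 2009.
  Opposition Stay Credit: +650 days → 16 January 2011.
Terminal disclaimer: TU-186618 expires on the earlier of 12 March 2009 and 16 January 2011.

March 12, 2009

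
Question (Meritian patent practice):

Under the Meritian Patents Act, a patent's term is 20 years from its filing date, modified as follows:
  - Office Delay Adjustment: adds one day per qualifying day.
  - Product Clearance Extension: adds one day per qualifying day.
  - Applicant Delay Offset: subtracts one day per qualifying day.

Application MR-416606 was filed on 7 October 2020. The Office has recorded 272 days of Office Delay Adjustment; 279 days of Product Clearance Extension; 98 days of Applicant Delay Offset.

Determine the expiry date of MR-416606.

January 3, 2042

Base term: filing date + 20 years → 7 October 2040.
Office Delay Adjustment: +272 days → 6 July 2041.
Product Clearance Extension: +279 days → 11 April 2042.
Applicant Delay Offset: −98 days → 3 January 2042.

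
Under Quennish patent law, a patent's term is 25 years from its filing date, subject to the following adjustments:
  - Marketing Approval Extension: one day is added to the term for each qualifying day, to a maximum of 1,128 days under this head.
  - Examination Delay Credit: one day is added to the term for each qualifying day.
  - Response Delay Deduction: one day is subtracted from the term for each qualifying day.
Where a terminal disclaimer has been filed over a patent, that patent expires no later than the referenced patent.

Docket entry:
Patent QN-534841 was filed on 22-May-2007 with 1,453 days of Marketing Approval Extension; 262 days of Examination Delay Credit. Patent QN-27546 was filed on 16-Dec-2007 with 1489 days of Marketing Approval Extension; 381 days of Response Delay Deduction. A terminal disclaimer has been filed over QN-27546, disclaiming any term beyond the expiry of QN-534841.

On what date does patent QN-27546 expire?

January 2, 2035

Natural term of QN-27546:
  Base: filing + 25 years → 16 December 2032.
  Marketing Approval Extension: 1489 days claimed exceeds the 1128-day cap, so +1128 days → 18 January 2036.
  Response Delay Deduction: −381 days → 2 January 2035.
Expiry of referenced patent QN-534841:
  Base: filing + 25 years → 22 May 2032.
  Marketing Approval Extension: 1453 days claimed exceeds the 1128-day cap, so +1128 days → 24 June 2035.
  Examination Delay Credit: +262 days → 12 March 2036.
Terminal disclaimer: QN-27546 expires on the earlier of 2 January 2035 and 12 March 2036.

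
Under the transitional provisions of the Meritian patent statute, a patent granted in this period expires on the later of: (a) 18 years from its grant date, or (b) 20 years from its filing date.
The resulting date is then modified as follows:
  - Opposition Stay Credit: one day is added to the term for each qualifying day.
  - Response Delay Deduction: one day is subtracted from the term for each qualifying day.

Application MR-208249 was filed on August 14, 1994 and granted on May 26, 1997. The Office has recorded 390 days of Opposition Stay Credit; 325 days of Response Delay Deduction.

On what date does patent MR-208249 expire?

(a) grant + 18 years → 26 May 2015.
(b) filing + 20 years → 14 August 2014.
Later of the two: 26 May 2015.
Opposition Stay Credit: +390 days → 19 June 2016.
Response Delay Deduction: −325 days → 30 July 2015.

2015-07-30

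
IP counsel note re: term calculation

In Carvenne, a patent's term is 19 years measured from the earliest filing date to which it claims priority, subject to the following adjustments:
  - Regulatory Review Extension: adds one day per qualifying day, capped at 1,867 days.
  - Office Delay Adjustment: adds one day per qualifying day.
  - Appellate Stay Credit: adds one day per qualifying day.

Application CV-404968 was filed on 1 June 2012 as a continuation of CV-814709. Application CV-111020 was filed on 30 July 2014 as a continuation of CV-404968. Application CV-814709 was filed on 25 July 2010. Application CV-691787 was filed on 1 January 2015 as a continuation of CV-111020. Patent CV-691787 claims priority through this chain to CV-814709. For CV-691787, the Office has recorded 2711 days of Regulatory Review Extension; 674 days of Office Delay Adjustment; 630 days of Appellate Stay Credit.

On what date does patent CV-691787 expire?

Earliest priority filing: 25 July 2010.
Base term: 25 July 2010 + 19 years → 25 July 2029.
Regulatory Review Extension: 2711 days claimed exceeds the 1867-day cap, so +1867 days → 4 September 2034.
Office Delay Adjustment: +674 days → 9 July 2036.
Appellate Stay Credit: +630 days → 31 March 2038.

2038-03-31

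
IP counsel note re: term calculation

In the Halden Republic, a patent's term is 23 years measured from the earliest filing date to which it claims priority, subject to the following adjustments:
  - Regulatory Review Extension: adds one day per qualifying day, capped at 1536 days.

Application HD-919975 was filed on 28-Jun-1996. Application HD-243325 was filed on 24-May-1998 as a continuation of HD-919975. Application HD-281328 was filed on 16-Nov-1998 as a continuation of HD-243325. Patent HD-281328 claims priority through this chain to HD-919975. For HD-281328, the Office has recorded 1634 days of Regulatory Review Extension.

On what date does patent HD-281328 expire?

Earliest priority filing: 28 June 1996.
Base term: 28 June 1996 + 23 years → 28 June 2019.
Regulatory Review Extension: 1634 days claimed exceeds the 1536-day cap, so +1536 days → 11 September 2023.

September 11, 2023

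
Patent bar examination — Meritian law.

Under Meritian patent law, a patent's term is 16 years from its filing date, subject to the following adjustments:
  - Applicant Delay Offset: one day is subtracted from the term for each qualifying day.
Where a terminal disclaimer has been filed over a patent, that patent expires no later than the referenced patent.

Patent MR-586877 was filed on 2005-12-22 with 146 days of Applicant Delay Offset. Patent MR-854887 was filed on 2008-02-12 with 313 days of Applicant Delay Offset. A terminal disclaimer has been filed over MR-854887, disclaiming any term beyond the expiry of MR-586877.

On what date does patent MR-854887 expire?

2021-07-29

Natural term of MR-854887:
  Base: filing + 16 years → 12 February 2024.
  Applicant Delay Offset: −313 days → 5 April 2023.
Expiry of referenced patent MR-586877:
  Base: filing + 16 years → 22 December 2021.
  Applicant Delay Offset: −146 days → 29 July 2021.
Terminal disclaimer: MR-854887 expires on the earlier of 5 April 2023 and 29 July 2021.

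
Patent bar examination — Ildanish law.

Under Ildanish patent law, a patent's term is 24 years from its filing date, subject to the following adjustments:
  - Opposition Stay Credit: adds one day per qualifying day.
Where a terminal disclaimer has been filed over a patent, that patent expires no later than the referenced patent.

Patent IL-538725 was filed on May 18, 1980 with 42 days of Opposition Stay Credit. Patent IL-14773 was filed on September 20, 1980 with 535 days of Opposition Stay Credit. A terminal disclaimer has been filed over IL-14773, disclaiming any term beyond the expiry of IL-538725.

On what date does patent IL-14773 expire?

Natural term of IL-14773:
  Base: filing + 24 years → 20 September 2004.
  Opposition Stay Credit: +535 days → 9 March 2006.
Expiry of referenced patent IL-538725:
  Base: filing + 24 years → 18 May 2004.
  Opposition Stay Credit: +42 days → 29 June 2004.
Terminal disclaimer: IL-14773 expires on the earlier of 9 March 2006 and 29 June 2004.

2004-06-29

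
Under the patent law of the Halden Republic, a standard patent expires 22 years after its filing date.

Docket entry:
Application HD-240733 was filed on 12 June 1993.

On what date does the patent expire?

Filing date + 22 years → 12 June 2015.

2015-06-12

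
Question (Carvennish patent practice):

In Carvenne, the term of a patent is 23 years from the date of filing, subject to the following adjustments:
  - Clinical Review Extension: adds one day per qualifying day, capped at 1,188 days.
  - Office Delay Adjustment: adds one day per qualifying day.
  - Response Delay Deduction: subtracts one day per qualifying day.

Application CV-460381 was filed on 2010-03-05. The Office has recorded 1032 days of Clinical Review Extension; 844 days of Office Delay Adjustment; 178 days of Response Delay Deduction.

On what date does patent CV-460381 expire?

2037-10-28

Base term: filing date + 23 years → 5 March 2033.
Clinical Review Extension: 1032 days (within the 1188-day cap) → +1032 days → 1 January 2036.
Office Delay Adjustment: +844 days → 24 April 2038.
Response Delay Deduction: −178 days → 28 October 2037.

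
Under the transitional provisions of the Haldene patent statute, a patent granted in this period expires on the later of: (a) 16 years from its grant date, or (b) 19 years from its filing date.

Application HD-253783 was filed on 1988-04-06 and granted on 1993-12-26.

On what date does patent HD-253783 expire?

2009-12-26

(a) grant + 16 years → 26 December 2009.
(b) filing + 19 years → 6 April 2007.
Later of the two: 26 December 2009.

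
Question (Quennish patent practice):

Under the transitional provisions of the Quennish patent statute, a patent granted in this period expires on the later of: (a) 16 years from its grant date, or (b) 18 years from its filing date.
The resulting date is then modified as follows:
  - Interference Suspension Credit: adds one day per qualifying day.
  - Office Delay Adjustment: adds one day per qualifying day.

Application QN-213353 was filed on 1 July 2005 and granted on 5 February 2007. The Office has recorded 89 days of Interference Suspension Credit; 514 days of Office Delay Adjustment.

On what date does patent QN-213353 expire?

(a) grant + 16 years → 5 February 2023.
(b) filing + 18 years → 1 July 2023.
Later of the two: 1 July 2023.
Interference Suspension Credit: +89 days → 28 September 2023.
Office Delay Adjustment: +514 days → 23 February 2025.

February 23, 2025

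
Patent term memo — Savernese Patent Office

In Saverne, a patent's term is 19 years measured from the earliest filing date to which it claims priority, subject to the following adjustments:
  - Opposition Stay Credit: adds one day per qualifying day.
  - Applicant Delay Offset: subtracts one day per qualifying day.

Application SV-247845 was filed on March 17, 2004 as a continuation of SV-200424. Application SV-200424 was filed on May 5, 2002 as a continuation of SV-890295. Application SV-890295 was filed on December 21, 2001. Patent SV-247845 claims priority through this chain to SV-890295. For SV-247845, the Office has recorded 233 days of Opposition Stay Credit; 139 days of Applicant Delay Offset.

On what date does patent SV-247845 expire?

Earliest priority filing: 21 December 2001.
Base term: 21 December 2001 + 19 years → 21 December 2020.
Opposition Stay Credit: +233 days → 11 August 2021.
Applicant Delay Offset: −139 days → 25 March 2021.

2021-03-25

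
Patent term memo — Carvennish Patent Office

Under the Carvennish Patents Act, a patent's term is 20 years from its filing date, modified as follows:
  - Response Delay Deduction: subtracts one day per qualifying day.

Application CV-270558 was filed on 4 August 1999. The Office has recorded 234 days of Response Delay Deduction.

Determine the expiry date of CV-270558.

Base term: filing date + 20 years → 4 August 2019.
Response Delay Deduction: −234 days → 13 December 2018.

2018-12-13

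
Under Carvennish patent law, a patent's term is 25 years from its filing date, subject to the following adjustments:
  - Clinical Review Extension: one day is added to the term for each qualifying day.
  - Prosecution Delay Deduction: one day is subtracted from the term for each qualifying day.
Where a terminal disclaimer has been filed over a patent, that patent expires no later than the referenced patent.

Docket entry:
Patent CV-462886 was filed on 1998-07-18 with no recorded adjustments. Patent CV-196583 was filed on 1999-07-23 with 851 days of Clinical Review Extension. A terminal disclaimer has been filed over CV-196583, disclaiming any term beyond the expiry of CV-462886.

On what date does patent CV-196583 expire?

Natural term of CV-196583:
  Base: filing + 25 years → 23 July 2024.
  Clinical Review Extension: +851 days → 21 November 2026.
Expiry of referenced patent CV-462886:
  Base: filing + 25 years → 18 July 2023.
Terminal disclaimer: CV-196583 expires on the earlier of 21 November 2026 and 18 July 2023.

2023-07-18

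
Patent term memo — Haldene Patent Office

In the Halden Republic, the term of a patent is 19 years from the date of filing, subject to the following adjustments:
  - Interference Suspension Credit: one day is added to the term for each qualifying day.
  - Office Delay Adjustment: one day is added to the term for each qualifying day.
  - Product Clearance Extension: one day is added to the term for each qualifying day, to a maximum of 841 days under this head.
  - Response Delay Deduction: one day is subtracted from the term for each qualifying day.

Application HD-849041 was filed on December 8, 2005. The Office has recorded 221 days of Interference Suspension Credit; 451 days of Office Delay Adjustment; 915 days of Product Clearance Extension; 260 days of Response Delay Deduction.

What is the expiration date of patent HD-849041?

Base term: filing date + 19 years → 8 December 2024.
Interference Suspension Credit: +221 days → 17 July 2025.
Office Delay Adjustment: +451 days → 11 October 2026.
Product Clearance Extension: 915 days claimed exceeds the 841-day cap, so +841 days → 29 January 2029.
Response Delay Deduction: −260 days → 14 May 2028.

2028-05-14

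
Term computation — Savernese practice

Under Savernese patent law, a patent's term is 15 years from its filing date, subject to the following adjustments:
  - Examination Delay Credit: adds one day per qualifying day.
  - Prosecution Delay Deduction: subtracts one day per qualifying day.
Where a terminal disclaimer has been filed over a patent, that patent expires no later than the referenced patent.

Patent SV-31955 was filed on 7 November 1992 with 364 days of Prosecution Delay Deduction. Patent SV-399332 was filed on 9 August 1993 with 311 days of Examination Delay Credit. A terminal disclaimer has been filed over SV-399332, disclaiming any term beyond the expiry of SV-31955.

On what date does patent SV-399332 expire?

Natural term of SV-399332:
  Base: filing + 15 years → 9 August 2008.
  Examination Delay Credit: +311 days → 16 June 2009.
Expiry of referenced patent SV-31955:
  Base: filing + 15 years → 7 November 2007.
  Prosecution Delay Deduction: −364 days → 8 November 2006.
Terminal disclaimer: SV-399332 expires on the earlier of 16 June 2009 and 8 November 2006.

2006-11-08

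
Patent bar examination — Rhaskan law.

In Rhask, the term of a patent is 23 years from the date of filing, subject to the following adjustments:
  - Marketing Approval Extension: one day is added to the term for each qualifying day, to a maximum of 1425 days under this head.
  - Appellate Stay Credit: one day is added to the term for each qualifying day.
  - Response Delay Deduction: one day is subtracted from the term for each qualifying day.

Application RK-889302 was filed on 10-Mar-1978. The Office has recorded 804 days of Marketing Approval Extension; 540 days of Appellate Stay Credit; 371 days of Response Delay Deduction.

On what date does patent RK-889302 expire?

November 8, 2003

Base term: filing date + 23 years → 10 March 2001.
Marketing Approval Extension: 804 days (within the 1425-day cap) → +804 days → 23 May 2003.
Appellate Stay Credit: +540 days → 13 November 2004.
Response Delay Deduction: −371 days → 8 November 2003.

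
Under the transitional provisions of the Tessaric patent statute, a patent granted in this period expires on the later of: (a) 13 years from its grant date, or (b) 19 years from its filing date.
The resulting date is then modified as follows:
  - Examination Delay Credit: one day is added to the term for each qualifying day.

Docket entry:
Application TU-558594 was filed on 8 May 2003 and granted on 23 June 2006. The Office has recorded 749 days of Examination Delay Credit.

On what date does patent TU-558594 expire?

May 26, 2024

(a) grant + 13 years → 23 June 2019.
(b) filing + 19 years → 8 May 2022.
Later of the two: 8 May 2022.
Examination Delay Credit: +749 days → 26 May 2024.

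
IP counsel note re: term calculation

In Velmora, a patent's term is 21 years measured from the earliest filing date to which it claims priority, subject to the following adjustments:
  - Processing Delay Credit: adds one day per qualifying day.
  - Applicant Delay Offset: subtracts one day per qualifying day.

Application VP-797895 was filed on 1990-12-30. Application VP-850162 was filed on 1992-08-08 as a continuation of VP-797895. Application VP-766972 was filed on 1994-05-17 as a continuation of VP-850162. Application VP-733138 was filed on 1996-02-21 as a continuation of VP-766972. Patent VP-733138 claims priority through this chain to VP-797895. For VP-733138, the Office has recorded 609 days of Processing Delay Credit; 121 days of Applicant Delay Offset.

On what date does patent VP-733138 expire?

Earliest priority filing: 30 December 1990.
Base term: 30 December 1990 + 21 years → 30 December 2011.
Processing Delay Credit: +609 days → 30 August 2013.
Applicant Delay Offset: −121 days → 1 May 2013.

May 1, 2013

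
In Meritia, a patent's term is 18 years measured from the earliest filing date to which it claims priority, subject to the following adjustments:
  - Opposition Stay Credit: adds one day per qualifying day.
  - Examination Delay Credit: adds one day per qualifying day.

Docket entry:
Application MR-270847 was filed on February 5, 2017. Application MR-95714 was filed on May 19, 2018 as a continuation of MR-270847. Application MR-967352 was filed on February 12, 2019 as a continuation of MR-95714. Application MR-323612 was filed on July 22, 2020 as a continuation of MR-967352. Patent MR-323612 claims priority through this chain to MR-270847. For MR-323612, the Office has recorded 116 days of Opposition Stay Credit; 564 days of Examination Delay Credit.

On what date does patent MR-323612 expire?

December 16, 2036

Earliest priority filing: 5 February 2017.
Base term: 5 February 2017 + 18 years → 5 February 2035.
Opposition Stay Credit: +116 days → 1 June 2035.
Examination Delay Credit: +564 days → 16 December 2036.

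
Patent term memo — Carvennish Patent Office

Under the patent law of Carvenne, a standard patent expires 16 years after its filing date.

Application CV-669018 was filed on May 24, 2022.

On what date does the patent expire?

Filing date + 16 years → 24 May 2038.

May 24, 2038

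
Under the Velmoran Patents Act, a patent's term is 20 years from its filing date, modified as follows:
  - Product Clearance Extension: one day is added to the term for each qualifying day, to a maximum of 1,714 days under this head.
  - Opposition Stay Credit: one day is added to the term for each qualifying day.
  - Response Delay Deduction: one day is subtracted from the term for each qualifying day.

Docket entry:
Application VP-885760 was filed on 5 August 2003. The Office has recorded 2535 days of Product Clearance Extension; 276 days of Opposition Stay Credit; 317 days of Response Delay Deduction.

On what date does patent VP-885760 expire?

2028-03-04

Base term: filing date + 20 years → 5 August 2023.
Product Clearance Extension: 2535 days claimed exceeds the 1714-day cap, so +1714 days → 14 April 2028.
Opposition Stay Credit: +276 days → 15 January 2029.
Response Delay Deduction: −317 days → 4 March 2028.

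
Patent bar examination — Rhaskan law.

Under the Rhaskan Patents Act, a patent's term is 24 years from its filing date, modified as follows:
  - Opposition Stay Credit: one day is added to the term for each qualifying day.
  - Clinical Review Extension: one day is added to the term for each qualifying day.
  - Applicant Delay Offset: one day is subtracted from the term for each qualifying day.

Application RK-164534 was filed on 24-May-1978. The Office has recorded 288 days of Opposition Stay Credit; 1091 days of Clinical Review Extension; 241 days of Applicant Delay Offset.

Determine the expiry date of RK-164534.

Base term: filing date + 24 years → 24 May 2002.
Opposition Stay Credit: +288 days → 8 March 2003.
Clinical Review Extension: +1091 days → 3 March 2006.
Applicant Delay Offset: −241 days → 5 July 2005.

July 5, 2005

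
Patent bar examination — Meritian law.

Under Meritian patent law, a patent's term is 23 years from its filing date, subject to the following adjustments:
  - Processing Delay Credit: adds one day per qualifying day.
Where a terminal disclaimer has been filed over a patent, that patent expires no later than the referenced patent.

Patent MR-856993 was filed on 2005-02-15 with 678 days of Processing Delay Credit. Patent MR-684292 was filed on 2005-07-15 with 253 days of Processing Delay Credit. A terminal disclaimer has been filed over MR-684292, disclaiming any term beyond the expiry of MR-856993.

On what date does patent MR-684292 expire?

Natural term of MR-684292:
  Base: filing + 23 years → 15 July 2028.
  Processing Delay Credit: +253 days → 25 March 2029.
Expiry of referenced patent MR-856993:
  Base: filing + 23 years → 15 February 2028.
  Processing Delay Credit: +678 days → 24 December 2029.
Terminal disclaimer: MR-684292 expires on the earlier of 25 March 2029 and 24 December 2029.

2029-03-25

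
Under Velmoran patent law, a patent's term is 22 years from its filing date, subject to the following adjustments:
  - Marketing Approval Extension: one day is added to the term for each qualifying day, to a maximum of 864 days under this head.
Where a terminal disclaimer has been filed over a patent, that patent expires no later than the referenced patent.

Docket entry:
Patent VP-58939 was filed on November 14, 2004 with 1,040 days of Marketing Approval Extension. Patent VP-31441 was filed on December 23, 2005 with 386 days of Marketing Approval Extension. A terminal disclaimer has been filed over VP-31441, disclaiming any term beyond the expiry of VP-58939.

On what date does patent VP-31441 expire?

Natural term of VP-31441:
  Base: filing + 22 years → 23 December 2027.
  Marketing Approval Extension: 386 days (within the 864-day cap) → +386 days → 12 January 2029.
Expiry of referenced patent VP-58939:
  Base: filing + 22 years → 14 November 2026.
  Marketing Approval Extension: 1040 days claimed exceeds the 864-day cap, so +864 days → 27 March 2029.
Terminal disclaimer: VP-31441 expires on the earlier of 12 January 2029 and 27 March 2029.

January 12, 2029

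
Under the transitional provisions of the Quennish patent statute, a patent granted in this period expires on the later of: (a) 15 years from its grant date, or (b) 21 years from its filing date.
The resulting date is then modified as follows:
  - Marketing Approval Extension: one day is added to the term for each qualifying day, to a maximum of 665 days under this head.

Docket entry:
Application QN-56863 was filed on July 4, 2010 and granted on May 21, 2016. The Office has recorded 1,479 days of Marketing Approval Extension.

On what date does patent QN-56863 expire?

(a) grant + 15 years → 21 May 2031.
(b) filing + 21 years → 4 July 2031.
Later of the two: 4 July 2031.
Marketing Approval Extension: 1479 days claimed exceeds the 665-day cap, so +665 days → 29 April 2033.

2033-04-29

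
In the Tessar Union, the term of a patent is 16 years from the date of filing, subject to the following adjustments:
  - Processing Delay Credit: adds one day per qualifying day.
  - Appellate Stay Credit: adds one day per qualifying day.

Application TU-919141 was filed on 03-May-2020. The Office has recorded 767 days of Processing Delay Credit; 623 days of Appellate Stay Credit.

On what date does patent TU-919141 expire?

Base term: filing date + 16 years → 3 May 2036.
Processing Delay Credit: +767 days → 9 June 2038.
Appellate Stay Credit: +623 days → 22 February 2040.

February 22, 2040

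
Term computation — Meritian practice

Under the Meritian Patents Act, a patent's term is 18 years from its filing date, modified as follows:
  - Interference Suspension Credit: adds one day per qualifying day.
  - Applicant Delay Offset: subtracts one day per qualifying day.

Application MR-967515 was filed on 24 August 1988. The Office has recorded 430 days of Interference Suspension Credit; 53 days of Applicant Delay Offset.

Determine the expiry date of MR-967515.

September 5, 2007

Base term: filing date + 18 years → 24 August 2006.
Interference Suspension Credit: +430 days → 28 October 2007.
Applicant Delay Offset: −53 days → 5 September 2007.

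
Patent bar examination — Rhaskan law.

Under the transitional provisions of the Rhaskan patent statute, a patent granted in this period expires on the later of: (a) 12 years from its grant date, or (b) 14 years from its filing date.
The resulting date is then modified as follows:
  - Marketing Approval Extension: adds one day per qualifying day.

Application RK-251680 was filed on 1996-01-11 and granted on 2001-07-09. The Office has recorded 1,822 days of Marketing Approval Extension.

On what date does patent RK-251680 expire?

July 5, 2018

(a) grant + 12 years → 9 July 2013.
(b) filing + 14 years → 11 January 2010.
Later of the two: 9 July 2013.
Marketing Approval Extension: +1822 days → 5 July 2018.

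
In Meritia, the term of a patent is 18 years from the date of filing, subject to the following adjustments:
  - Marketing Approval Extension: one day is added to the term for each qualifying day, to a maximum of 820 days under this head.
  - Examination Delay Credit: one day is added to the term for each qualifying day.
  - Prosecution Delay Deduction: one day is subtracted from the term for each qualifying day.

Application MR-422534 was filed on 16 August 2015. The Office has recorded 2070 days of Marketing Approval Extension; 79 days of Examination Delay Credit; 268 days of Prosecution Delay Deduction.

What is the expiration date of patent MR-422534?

May 9, 2035

Base term: filing date + 18 years → 16 August 2033.
Marketing Approval Extension: 2070 days claimed exceeds the 820-day cap, so +820 days → 14 November 2035.
Examination Delay Credit: +79 days → 1 February 2036.
Prosecution Delay Deduction: −268 days → 9 May 2035.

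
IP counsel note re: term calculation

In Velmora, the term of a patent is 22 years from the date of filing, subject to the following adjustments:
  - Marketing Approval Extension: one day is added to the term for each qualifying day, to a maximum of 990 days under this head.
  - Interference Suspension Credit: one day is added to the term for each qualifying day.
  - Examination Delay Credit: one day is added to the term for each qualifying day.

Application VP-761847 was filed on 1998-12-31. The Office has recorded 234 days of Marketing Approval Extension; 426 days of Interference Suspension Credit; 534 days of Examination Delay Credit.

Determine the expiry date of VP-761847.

2024-04-08

Base term: filing date + 22 years → 31 December 2020.
Marketing Approval Extension: 234 days (within the 990-day cap) → +234 days → 22 August 2021.
Interference Suspension Credit: +426 days → 22 October 2022.
Examination Delay Credit: +534 days → 8 April 2024.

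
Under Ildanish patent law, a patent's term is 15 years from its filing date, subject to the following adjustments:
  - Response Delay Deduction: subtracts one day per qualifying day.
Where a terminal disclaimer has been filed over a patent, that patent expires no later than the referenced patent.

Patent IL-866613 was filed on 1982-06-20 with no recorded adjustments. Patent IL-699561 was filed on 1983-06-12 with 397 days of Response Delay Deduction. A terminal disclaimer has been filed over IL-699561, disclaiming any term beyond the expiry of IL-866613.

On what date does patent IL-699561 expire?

May 11, 1997

Natural term of IL-699561:
  Base: filing + 15 years → 12 June 1998.
  Response Delay Deduction: −397 days → 11 May 1997.
Expiry of referenced patent IL-866613:
  Base: filing + 15 years → 20 June 1997.
Terminal disclaimer: IL-699561 expires on the earlier of 11 May 1997 and 20 June 1997.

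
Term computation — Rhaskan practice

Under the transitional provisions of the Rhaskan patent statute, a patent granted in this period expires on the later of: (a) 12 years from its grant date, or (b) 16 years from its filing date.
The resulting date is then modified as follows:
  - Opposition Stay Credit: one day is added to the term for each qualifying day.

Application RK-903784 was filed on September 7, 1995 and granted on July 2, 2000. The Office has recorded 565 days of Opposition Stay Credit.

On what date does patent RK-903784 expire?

2014-01-18

(a) grant + 12 years → 2 July 2012.
(b) filing + 16 years → 7 September 2011.
Later of the two: 2 July 2012.
Opposition Stay Credit: +565 days → 18 January 2014.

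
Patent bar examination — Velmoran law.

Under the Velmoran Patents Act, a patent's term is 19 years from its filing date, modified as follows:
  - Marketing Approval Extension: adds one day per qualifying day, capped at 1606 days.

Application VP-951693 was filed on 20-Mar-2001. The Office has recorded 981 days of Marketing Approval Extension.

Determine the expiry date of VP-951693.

Base term: filing date + 19 years → 20 March 2020.
Marketing Approval Extension: 981 days (within the 1606-day cap) → +981 days → 26 November 2022.

November 26, 2022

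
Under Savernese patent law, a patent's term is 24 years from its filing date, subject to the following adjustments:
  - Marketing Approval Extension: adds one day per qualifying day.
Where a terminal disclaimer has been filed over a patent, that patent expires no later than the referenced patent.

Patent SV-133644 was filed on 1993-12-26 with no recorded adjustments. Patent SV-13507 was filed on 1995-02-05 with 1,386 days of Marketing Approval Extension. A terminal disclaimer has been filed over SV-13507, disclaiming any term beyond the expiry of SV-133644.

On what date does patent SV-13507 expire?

Natural term of SV-13507:
  Base: filing + 24 years → 5 February 2019.
  Marketing Approval Extension: +1386 days → 22 November 2022.
Expiry of referenced patent SV-133644:
  Base: filing + 24 years → 26 December 2017.
Terminal disclaimer: SV-13507 expires on the earlier of 22 November 2022 and 26 December 2017.

December 26, 2017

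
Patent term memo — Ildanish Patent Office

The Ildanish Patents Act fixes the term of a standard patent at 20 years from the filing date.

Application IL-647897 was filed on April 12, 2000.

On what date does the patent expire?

Filing date + 20 years → 12 April 2020.

April 12, 2020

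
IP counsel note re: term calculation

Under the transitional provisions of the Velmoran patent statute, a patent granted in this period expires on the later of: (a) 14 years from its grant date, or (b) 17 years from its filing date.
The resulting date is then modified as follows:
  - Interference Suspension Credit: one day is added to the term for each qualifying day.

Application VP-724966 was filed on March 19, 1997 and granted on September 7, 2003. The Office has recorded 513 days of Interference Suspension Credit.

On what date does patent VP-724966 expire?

(a) grant + 14 years → 7 September 2017.
(b) filing + 17 years → 19 March 2014.
Later of the two: 7 September 2017.
Interference Suspension Credit: +513 days → 2 February 2019.

2019-02-02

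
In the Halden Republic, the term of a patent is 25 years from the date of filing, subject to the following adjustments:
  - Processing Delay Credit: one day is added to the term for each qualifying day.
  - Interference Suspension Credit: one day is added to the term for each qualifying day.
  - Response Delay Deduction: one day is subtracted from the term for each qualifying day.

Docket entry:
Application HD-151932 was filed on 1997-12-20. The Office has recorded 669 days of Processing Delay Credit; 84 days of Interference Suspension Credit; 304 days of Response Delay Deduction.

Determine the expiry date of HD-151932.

2024-03-13

Base term: filing date + 25 years → 20 December 2022.
Processing Delay Credit: +669 days → 19 October 2024.
Interference Suspension Credit: +84 days → 11 January 2025.
Response Delay Deduction: −304 days → 13 March 2024.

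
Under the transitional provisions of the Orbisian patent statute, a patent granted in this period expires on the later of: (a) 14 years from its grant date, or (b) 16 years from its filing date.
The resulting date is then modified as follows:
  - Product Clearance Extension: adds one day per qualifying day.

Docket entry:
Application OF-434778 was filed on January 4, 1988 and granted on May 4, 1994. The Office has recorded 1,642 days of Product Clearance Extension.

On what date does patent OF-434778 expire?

(a) grant + 14 years → 4 May 2008.
(b) filing + 16 years → 4 January 2004.
Later of the two: 4 May 2008.
Product Clearance Extension: +1642 days → 1 November 2012.

2012-11-01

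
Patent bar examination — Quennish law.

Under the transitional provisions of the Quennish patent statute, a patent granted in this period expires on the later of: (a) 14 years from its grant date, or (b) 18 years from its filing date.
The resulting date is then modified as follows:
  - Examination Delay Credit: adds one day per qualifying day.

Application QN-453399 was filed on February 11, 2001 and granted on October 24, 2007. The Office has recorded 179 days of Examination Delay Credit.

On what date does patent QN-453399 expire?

2022-04-21

(a) grant + 14 years → 24 October 2021.
(b) filing + 18 years → 11 February 2019.
Later of the two: 24 October 2021.
Examination Delay Credit: +179 days → 21 April 2022.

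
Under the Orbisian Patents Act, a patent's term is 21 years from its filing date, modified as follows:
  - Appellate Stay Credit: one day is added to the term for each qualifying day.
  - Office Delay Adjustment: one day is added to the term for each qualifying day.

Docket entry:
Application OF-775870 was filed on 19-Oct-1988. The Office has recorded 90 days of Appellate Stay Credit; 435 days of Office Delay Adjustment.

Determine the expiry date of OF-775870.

Base term: filing date + 21 years → 19 October 2009.
Appellate Stay Credit: +90 days → 17 January 2010.
Office Delay Adjustment: +435 days → 28 March 2011.

March 28, 2011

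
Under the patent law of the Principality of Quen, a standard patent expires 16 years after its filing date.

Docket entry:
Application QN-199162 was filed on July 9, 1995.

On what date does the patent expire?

Filing date + 16 years → 9 July 2011.

2011-07-09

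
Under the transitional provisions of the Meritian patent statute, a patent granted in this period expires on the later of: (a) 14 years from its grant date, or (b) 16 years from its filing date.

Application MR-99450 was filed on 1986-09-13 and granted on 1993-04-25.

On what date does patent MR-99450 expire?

2007-04-25

(a) grant + 14 years → 25 April 2007.
(b) filing + 16 years → 13 September 2002.
Later of the two: 25 April 2007.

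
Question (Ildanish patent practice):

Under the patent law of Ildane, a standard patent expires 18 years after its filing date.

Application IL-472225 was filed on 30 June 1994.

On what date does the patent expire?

Filing date + 18 years → 30 June 2012.

2012-06-30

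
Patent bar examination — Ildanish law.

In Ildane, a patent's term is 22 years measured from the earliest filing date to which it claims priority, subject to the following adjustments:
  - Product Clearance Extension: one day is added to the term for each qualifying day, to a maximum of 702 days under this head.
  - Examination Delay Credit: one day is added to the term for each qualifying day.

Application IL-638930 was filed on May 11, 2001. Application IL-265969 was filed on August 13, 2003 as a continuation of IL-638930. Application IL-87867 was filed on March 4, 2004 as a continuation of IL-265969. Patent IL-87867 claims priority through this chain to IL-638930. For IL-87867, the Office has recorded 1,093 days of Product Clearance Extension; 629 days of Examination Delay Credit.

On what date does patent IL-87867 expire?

2027-01-01

Earliest priority filing: 11 May 2001.
Base term: 11 May 2001 + 22 years → 11 May 2023.
Product Clearance Extension: 1093 days claimed exceeds the 702-day cap, so +702 days → 12 April 2025.
Examination Delay Credit: +629 days → 1 January 2027.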